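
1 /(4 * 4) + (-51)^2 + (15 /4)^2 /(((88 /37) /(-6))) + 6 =1810397/704 = 2571.59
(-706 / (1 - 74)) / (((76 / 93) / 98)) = 1608621/1387 = 1159.78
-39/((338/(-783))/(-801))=-1881549/26 = -72367.27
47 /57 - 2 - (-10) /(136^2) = -619331/527136 = -1.17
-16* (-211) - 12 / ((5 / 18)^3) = 352016/125 = 2816.13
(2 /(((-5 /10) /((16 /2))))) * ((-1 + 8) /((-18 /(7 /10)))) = 392/45 = 8.71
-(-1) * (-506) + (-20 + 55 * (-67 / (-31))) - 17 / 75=-947102/2325 = -407.36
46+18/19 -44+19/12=4.53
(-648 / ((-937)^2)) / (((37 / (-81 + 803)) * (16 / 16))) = -467856/32484853 = -0.01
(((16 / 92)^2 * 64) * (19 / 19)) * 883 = 904192/529 = 1709.25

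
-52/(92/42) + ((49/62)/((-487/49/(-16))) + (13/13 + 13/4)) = -25301785/1388924 = -18.22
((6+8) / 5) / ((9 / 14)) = 196/45 = 4.36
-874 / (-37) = 874/37 = 23.62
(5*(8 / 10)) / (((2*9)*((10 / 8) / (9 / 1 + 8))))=136/45 = 3.02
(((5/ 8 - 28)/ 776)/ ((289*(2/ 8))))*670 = -73365/224264 = -0.33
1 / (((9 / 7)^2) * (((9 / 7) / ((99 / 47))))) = 3773/3807 = 0.99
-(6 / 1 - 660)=654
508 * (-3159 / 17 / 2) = -802386/17 = -47199.18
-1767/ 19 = -93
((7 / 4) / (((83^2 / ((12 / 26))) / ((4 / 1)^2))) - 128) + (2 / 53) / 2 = -607456227/4746521 = -127.98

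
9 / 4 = 2.25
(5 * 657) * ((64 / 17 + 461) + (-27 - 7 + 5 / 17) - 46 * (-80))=229582080/17 = 13504828.24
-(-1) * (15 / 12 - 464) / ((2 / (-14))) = 12957/4 = 3239.25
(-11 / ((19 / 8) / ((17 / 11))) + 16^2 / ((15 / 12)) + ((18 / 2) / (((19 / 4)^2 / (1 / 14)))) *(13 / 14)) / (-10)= -8741398/442225 = -19.77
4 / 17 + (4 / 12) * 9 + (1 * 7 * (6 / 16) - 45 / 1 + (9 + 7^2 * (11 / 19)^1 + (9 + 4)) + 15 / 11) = 357925/28424 = 12.59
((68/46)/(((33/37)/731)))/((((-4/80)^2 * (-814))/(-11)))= 4970800/759 = 6549.14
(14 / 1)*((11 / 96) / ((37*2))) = 77/3552 = 0.02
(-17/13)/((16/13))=-17/16 = -1.06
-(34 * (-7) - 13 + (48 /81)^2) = 182723/729 = 250.65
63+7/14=127/2 = 63.50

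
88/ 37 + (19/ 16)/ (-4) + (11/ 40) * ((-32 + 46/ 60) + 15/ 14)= -7724027/1243200 = -6.21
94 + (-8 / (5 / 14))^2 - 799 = -5081/25 = -203.24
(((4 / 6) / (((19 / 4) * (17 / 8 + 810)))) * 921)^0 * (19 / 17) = 19/17 = 1.12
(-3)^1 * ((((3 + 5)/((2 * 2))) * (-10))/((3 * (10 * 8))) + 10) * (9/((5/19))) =-20349/20 = -1017.45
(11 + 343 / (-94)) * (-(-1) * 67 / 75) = 46297/7050 = 6.57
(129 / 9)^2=1849/9 = 205.44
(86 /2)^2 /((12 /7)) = 12943/12 = 1078.58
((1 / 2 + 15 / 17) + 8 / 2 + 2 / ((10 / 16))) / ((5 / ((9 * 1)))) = 13131/850 = 15.45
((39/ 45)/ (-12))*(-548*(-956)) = -1702636/45 = -37836.36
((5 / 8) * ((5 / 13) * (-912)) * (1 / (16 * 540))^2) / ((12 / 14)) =-133/38817792 = 0.00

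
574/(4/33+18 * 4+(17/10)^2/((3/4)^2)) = 710325/95608 = 7.43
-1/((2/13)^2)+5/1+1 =-145/4 = -36.25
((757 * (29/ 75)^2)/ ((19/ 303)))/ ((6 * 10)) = 64300337/2137500 = 30.08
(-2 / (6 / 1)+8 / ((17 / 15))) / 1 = 343/51 = 6.73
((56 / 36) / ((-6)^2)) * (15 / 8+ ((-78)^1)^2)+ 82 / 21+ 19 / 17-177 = 4677733/51408 = 90.99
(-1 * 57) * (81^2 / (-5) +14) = 73997.40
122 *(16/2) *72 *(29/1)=2037888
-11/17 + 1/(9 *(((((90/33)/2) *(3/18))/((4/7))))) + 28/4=35516/5355 = 6.63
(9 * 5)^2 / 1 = 2025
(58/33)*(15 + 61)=133.58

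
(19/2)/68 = 19/136 = 0.14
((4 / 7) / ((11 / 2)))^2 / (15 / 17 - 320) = -1088/32164825 = 0.00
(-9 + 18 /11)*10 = -810/11 = -73.64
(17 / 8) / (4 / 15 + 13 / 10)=1.36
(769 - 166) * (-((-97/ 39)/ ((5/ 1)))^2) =-630403/4225 = -149.21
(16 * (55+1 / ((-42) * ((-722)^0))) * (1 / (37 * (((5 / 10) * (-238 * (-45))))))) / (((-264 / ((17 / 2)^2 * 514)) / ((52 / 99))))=-262288546/799614585 = -0.33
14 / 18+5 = 52/9 = 5.78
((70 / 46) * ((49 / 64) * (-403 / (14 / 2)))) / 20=-3.35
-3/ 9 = -1/3 = -0.33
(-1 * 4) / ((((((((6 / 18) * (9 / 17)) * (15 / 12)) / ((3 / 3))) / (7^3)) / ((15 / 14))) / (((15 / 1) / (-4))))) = 24990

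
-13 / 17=-0.76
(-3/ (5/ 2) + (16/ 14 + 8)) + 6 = 488/35 = 13.94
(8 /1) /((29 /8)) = 64/29 = 2.21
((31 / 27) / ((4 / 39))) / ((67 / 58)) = 11687/1206 = 9.69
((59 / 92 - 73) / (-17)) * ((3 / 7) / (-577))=-2853/902428 = 0.00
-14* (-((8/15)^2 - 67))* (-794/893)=166862276/200925 = 830.47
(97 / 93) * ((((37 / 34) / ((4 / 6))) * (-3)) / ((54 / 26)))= -46657/18972 = -2.46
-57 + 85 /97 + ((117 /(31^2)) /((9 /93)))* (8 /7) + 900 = 17793016/21049 = 845.31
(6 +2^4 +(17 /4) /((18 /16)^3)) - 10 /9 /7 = 126688/5103 = 24.83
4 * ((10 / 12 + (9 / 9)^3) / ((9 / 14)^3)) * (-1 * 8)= -482944/2187 = -220.82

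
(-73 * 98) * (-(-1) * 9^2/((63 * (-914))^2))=-73/417698 = 0.00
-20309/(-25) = 812.36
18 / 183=6/61 = 0.10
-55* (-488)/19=26840/19 = 1412.63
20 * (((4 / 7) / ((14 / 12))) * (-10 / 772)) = -1200/9457 = -0.13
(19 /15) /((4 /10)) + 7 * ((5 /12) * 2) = 9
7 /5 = 1.40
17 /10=1.70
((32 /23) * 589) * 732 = 599858.09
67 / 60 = 1.12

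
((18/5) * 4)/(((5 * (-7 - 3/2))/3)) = -432/425 = -1.02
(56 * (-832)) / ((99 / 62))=-2888704/99 = -29178.83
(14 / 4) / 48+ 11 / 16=73/96 = 0.76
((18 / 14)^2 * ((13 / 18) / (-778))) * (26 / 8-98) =44343/304976 = 0.15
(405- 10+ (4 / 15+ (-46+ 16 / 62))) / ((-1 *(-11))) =162529/5115 = 31.77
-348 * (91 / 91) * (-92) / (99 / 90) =29105.45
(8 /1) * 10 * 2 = 160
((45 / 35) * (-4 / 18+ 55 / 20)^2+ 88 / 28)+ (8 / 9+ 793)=270563/336 = 805.25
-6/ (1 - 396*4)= 6/1583 = 0.00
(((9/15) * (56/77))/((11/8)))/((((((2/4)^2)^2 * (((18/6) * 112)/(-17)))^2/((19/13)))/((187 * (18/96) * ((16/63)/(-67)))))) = -0.04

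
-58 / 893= -0.06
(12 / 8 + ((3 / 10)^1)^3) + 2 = 3527/1000 = 3.53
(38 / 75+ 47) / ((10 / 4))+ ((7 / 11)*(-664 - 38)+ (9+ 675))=1057136/4125 = 256.28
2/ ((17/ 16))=32/17 = 1.88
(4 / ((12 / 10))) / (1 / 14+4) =140/171 = 0.82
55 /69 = 0.80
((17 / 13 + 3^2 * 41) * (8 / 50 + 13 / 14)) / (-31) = -917067/70525 = -13.00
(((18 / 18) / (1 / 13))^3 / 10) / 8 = 2197/80 = 27.46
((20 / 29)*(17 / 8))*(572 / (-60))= -2431/174 = -13.97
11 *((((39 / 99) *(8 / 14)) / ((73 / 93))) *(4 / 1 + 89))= 149916/511 = 293.38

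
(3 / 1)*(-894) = -2682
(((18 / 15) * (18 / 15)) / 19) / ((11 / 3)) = 0.02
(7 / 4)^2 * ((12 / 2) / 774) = 49/2064 = 0.02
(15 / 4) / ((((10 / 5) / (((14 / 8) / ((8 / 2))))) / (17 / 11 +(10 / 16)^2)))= 143115/90112 = 1.59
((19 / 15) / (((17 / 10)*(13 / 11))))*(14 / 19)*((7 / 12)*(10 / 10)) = 539/1989 = 0.27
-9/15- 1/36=-113/180 = -0.63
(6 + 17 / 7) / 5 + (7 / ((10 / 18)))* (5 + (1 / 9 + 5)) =4518/35 = 129.09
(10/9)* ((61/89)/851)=610/681651 = 0.00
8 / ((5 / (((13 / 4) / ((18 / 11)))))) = 143/45 = 3.18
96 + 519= 615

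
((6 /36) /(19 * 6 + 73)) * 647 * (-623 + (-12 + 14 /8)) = -96403/264 = -365.16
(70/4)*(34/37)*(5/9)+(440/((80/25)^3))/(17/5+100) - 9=511217/8013312 = 0.06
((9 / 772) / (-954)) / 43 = -1/3518776 = 0.00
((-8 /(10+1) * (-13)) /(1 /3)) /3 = 104/11 = 9.45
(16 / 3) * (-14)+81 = 19/3 = 6.33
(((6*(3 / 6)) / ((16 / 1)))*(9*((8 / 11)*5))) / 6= 45/44 = 1.02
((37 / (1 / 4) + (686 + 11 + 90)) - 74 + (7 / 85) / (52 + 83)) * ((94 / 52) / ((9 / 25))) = 232179577/53703 = 4323.40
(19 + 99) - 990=-872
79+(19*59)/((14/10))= 6158/7 = 879.71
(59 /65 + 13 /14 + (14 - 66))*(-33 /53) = 1506417/48230 = 31.23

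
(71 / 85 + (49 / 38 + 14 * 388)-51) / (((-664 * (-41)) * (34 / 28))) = 121712451/747434920 = 0.16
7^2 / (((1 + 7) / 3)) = 147/8 = 18.38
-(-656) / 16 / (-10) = -41/10 = -4.10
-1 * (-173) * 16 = 2768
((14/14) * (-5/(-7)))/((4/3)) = 15/28 = 0.54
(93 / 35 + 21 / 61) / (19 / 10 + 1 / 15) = 38448/25193 = 1.53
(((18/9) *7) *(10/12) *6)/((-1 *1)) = -70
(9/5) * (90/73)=162/73 = 2.22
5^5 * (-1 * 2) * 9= -56250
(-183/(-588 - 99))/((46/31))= 1891/10534 = 0.18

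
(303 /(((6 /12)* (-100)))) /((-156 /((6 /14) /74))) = 303/1346800 = 0.00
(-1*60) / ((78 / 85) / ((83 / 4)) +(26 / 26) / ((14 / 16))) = -740775/14656 = -50.54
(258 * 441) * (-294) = -33450732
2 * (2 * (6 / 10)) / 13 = 12/65 = 0.18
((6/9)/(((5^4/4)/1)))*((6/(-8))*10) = -4/125 = -0.03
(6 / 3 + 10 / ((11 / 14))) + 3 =195/11 = 17.73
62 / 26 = 31/13 = 2.38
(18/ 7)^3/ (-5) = -5832/1715 = -3.40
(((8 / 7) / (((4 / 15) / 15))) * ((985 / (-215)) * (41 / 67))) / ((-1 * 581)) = 3634650/11717027 = 0.31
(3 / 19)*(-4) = -12/19 = -0.63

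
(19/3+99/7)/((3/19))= 8170/63 = 129.68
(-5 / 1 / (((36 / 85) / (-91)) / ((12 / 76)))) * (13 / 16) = 137.82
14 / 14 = 1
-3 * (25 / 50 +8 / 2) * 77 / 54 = -77/4 = -19.25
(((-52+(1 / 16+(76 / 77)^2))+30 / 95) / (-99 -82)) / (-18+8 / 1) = -504353/18024160 = -0.03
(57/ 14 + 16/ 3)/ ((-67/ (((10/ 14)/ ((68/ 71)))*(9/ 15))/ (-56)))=28045/7973 = 3.52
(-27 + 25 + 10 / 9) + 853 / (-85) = -8357/765 = -10.92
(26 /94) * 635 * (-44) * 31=-11259820/47 = -239570.64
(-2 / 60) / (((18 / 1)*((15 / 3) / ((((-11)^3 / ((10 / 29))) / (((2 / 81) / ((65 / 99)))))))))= 45617/1200 = 38.01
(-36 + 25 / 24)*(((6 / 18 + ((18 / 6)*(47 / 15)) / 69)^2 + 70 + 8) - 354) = 127499474/13225 = 9640.79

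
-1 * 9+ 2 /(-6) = -28/3 = -9.33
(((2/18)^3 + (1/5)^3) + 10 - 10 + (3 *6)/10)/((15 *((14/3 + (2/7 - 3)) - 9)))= -0.02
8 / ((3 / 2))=16/3 = 5.33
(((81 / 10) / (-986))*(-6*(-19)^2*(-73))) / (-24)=2134593/39440 = 54.12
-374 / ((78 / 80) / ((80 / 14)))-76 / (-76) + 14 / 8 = -2390597/1092 = -2189.19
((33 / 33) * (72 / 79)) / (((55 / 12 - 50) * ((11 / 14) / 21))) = -254016/473605 = -0.54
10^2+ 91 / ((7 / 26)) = 438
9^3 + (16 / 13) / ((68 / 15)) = 161169/221 = 729.27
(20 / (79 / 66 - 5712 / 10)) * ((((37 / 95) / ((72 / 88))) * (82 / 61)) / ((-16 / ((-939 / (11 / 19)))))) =-26115155/11474161 = -2.28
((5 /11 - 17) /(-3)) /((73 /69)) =4186/803 = 5.21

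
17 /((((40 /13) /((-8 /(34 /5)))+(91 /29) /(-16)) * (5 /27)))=-922896/28265 = -32.65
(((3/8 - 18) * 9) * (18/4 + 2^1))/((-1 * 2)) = 16497/32 = 515.53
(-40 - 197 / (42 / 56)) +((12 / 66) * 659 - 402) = -19300/33 = -584.85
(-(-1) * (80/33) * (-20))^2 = 2560000/1089 = 2350.78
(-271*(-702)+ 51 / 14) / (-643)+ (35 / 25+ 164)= -5872541/45010 = -130.47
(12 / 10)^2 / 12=3/25 = 0.12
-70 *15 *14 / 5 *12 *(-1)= 35280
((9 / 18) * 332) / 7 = 166/7 = 23.71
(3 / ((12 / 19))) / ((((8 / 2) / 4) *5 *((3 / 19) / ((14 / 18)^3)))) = 123823/43740 = 2.83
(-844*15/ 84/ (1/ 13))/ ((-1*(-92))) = -13715/644 = -21.30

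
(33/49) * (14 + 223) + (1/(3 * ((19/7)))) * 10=449227/2793 = 160.84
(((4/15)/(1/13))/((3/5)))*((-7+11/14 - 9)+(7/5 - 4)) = -102.93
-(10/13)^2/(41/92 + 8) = -9200/131313 = -0.07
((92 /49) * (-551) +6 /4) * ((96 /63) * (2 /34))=-1619792/17493 = -92.60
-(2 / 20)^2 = -1/100 = -0.01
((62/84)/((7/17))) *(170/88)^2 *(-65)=-247492375/569184 = -434.82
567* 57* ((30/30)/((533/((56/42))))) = 43092/533 = 80.85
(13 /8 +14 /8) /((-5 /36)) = -24.30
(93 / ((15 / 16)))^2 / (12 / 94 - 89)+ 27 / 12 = -45311183/417700 = -108.48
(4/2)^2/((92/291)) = 12.65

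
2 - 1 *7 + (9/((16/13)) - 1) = 21/16 = 1.31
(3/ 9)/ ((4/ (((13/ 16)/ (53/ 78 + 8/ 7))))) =1183/31840 = 0.04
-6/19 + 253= 252.68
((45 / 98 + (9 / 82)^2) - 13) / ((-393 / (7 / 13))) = 317533/18497724 = 0.02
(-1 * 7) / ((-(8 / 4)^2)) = 7/4 = 1.75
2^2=4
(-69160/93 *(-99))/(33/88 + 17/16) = 36516480/713 = 51215.26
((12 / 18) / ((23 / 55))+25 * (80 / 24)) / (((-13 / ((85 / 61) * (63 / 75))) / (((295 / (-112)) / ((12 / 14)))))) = 10285765/437736 = 23.50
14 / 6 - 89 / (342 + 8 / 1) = 2183/1050 = 2.08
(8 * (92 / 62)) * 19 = 225.55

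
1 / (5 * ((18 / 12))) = 2/15 = 0.13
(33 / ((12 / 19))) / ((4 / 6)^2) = 1881/16 = 117.56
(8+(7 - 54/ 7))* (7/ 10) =51/10 = 5.10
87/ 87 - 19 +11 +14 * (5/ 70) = -6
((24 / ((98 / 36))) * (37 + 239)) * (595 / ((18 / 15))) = 1206514.29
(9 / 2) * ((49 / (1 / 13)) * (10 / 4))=28665/4 = 7166.25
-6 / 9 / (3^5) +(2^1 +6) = 5830/729 = 8.00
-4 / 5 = -0.80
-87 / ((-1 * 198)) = 29/66 = 0.44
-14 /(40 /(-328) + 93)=-41/272 = -0.15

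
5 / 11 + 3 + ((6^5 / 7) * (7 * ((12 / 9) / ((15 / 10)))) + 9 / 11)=76079/11 = 6916.27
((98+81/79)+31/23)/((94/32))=2918048/85399 = 34.17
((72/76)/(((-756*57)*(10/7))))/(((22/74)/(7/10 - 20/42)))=-1739/150103800 = 0.00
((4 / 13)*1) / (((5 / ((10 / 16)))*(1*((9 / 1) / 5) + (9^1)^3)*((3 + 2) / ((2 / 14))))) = 1/665028 = 0.00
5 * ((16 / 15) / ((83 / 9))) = 48/83 = 0.58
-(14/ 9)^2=-196/81 = -2.42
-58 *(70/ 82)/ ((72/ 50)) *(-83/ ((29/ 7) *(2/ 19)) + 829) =-32412625/1476 = -21959.77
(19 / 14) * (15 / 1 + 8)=437/14 = 31.21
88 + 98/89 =7930/89 = 89.10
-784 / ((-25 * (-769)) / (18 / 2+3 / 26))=-92904/249925 = -0.37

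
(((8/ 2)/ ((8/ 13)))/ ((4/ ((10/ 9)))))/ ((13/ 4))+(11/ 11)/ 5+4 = 214/45 = 4.76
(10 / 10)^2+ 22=23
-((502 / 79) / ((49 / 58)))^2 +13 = -652941123/14984641 = -43.57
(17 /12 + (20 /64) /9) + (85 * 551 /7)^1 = 6745703/1008 = 6692.17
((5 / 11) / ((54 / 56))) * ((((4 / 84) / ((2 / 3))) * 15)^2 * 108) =4500/77 = 58.44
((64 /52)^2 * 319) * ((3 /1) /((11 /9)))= 1186.08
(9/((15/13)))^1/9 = 13/15 = 0.87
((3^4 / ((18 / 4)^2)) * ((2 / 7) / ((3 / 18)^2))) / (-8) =-36/7 = -5.14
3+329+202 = 534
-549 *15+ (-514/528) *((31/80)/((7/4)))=-304373567/36960 = -8235.22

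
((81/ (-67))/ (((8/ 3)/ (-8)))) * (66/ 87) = 2.75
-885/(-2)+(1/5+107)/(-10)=21589/50 = 431.78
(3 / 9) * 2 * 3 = 2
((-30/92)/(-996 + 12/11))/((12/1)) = 55/2013696 = 0.00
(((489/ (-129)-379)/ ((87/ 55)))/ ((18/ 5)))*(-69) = 52054750/11223 = 4638.22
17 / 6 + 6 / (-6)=11/6 = 1.83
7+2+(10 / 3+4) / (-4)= 43/6 = 7.17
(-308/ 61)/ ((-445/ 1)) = 308/27145 = 0.01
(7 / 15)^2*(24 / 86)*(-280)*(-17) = 186592/645 = 289.29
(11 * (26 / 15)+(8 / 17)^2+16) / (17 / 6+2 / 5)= 305948/28033 = 10.91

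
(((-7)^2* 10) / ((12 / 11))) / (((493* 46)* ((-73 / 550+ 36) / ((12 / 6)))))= 741125/671053359 = 0.00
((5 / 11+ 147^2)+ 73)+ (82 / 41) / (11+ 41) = 6201193/286 = 21682.49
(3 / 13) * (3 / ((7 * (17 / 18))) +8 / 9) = 1438/4641 = 0.31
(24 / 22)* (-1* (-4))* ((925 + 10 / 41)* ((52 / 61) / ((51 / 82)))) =63123840/11407 = 5533.78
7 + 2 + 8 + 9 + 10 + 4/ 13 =472/13 = 36.31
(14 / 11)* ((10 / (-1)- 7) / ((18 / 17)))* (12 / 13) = -8092/429 = -18.86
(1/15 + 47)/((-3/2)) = -1412/45 = -31.38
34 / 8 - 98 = -375/4 = -93.75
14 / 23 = 0.61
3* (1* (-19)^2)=1083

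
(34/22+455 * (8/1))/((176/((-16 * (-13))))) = 520741/121 = 4303.64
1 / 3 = 0.33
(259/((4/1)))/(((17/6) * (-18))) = -259/204 = -1.27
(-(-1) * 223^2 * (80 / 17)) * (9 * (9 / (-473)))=-322243920/8041 = -40075.11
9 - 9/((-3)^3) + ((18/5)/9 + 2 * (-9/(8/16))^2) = 9866/15 = 657.73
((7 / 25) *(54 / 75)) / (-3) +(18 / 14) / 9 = 331/4375 = 0.08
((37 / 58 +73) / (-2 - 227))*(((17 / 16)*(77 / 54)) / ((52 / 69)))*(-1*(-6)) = -128586997/33151872 = -3.88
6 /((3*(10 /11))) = 11/5 = 2.20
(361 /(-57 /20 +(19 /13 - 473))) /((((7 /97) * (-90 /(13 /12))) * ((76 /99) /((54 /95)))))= 1622907/17267740 = 0.09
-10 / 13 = -0.77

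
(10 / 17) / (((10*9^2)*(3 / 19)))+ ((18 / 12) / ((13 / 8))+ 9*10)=4883089/53703 = 90.93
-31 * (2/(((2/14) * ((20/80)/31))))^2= -93424576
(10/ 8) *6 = 15/2 = 7.50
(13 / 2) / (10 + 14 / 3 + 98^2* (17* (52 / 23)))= 897/50941640 = 0.00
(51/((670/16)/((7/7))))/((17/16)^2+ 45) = 104448/3956015 = 0.03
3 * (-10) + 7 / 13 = -383/13 = -29.46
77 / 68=1.13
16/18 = 8/9 = 0.89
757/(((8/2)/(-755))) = -571535/4 = -142883.75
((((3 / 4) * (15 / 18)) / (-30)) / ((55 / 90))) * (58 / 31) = -87/1364 = -0.06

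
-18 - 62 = -80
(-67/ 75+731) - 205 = 39383/75 = 525.11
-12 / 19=-0.63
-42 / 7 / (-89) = 0.07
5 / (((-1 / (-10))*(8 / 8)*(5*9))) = 10/9 = 1.11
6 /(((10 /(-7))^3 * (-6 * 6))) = 343/6000 = 0.06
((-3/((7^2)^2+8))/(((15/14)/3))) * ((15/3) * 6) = -84/803 = -0.10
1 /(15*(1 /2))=2/15 = 0.13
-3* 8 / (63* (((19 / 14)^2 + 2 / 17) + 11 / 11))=-3808/29583 = -0.13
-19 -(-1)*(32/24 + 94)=229/3 = 76.33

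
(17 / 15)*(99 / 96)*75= 2805/32 = 87.66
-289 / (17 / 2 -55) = 578/93 = 6.22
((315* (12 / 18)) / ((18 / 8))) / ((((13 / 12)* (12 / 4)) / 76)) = 85120/39 = 2182.56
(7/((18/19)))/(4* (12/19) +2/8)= 5054/1899 = 2.66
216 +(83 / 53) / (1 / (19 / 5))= 221.95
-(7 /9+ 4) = -43/9 = -4.78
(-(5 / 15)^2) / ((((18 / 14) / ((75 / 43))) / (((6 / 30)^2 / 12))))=-7/13932 = 0.00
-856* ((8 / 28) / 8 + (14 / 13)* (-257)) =21556434/91 = 236883.89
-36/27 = -4/3 = -1.33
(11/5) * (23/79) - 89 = -34902/395 = -88.36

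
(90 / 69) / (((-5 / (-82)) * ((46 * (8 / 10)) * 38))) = 615/40204 = 0.02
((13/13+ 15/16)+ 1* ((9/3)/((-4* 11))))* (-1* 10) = -1645/88 = -18.69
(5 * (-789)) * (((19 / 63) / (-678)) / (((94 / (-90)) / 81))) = -136.09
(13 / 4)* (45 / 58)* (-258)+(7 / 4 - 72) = -41807/58 = -720.81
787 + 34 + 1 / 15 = 12316/15 = 821.07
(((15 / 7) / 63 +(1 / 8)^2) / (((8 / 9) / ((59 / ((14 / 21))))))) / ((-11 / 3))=-743931/551936 = -1.35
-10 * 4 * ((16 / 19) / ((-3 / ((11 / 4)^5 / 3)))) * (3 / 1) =805255/456 = 1765.91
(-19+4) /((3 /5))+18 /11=-257/11 = -23.36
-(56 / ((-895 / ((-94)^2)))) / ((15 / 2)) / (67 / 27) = 8906688/299825 = 29.71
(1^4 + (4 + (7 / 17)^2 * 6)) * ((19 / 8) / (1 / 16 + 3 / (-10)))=-17390/289 = -60.17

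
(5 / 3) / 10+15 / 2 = 23/3 = 7.67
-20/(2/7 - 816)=14/571 = 0.02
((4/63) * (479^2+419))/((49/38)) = 11318.02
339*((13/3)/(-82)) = -1469/82 = -17.91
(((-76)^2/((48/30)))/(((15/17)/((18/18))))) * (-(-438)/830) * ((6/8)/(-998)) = -1344003/828340 = -1.62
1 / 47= 0.02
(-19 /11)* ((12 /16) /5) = -57/220 = -0.26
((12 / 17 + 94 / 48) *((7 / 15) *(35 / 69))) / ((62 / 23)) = 53263/227664 = 0.23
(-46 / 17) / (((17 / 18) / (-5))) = 4140/289 = 14.33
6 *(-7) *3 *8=-1008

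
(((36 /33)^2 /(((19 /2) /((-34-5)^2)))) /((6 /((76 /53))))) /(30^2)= 8112/160325 = 0.05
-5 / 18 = -0.28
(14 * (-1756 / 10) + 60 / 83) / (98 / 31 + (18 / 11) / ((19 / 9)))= -206505167/330755 = -624.34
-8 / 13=-0.62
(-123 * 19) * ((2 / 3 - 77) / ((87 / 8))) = 1427128/87 = 16403.77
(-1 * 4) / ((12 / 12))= -4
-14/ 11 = -1.27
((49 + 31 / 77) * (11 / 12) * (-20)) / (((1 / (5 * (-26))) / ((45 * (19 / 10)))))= 70469100/7 = 10067014.29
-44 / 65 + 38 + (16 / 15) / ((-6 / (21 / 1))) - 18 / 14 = 8819/273 = 32.30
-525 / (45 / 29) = -338.33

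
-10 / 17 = -0.59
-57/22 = -2.59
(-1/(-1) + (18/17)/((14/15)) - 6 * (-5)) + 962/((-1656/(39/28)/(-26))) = 53.17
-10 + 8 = -2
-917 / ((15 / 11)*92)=-10087/1380 = -7.31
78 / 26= 3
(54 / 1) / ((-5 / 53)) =-2862/5 = -572.40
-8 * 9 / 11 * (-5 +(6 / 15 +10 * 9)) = -30744/55 = -558.98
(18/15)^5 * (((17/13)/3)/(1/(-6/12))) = -22032/40625 = -0.54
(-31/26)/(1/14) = -217/13 = -16.69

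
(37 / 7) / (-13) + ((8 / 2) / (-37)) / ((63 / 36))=-1577/3367 = -0.47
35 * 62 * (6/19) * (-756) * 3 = -29529360/19 = -1554176.84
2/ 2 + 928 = 929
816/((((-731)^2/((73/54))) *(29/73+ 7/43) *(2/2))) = 21316/5782941 = 0.00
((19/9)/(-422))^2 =361/14424804 = 0.00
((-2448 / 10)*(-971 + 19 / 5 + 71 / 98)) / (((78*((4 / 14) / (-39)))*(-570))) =726.38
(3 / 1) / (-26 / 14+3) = 21/8 = 2.62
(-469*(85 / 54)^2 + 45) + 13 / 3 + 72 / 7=-22502731/20412 = -1102.43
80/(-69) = -80/69 = -1.16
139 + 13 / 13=140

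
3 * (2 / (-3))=-2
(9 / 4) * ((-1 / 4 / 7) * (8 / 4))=-9/56 = -0.16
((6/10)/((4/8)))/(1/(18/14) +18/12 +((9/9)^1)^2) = 108/295 = 0.37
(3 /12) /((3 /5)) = 5/12 = 0.42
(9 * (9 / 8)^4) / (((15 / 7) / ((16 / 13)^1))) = 137781/16640 = 8.28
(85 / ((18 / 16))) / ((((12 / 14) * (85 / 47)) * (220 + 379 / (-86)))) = 113176/500607 = 0.23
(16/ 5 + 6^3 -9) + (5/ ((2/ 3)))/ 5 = 2117/10 = 211.70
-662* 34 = -22508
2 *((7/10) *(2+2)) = 28/5 = 5.60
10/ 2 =5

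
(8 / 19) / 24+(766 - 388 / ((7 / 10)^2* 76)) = 755.60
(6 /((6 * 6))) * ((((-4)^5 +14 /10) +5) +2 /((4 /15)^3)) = -48647/320 = -152.02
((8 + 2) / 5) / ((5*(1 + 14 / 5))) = 2/19 = 0.11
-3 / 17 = -0.18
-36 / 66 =-6/11 = -0.55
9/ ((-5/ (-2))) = 18/5 = 3.60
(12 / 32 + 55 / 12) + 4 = 8.96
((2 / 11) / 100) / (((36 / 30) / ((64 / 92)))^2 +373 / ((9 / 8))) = 288/52989739 = 0.00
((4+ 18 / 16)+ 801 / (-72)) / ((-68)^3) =3/157216 = 0.00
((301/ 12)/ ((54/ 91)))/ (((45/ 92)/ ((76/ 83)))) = 23939734/302535 = 79.13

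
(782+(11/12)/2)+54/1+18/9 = 20123/24 = 838.46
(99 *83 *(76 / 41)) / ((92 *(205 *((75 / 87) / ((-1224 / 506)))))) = -251897364/111156125 = -2.27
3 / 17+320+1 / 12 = 65333/204 = 320.26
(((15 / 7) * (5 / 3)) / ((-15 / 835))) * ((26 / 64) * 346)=-9389575/336 = -27945.16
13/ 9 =1.44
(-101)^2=10201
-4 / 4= -1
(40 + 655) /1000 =139/200 = 0.70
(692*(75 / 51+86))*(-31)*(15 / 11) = -478486860/187 = -2558753.26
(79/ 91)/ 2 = 79/182 = 0.43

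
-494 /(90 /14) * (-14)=48412/45 = 1075.82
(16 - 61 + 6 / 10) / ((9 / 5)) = -74/3 = -24.67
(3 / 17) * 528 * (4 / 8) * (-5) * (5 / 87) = -6600/493 = -13.39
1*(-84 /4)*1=-21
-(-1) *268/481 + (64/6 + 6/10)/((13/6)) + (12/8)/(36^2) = 11965349/2077920 = 5.76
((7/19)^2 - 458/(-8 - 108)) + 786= 16542779/20938 = 790.08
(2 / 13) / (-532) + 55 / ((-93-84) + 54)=-190313/425334 = -0.45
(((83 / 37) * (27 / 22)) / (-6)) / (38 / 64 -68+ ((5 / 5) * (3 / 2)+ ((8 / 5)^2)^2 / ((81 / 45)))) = 6723000/912312071 = 0.01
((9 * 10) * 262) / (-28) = -5895/7 = -842.14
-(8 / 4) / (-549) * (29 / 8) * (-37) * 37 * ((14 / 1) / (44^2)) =-277907/2125728 = -0.13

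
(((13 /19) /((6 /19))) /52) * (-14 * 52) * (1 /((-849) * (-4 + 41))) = 91/94239 = 0.00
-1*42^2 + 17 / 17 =-1763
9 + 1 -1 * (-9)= 19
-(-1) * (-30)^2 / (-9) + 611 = 511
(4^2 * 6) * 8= 768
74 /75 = 0.99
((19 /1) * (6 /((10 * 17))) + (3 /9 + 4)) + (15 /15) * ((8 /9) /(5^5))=2392636/478125 = 5.00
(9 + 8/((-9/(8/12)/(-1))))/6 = 259/162 = 1.60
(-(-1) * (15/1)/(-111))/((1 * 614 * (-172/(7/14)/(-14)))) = -35/3907496 = 0.00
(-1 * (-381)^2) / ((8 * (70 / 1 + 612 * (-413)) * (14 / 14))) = 145161/2021488 = 0.07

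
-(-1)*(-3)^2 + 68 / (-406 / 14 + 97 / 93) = 4269/650 = 6.57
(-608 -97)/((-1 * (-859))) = -705/859 = -0.82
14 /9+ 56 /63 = 22/9 = 2.44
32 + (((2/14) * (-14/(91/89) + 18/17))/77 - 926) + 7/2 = -212156523/238238 = -890.52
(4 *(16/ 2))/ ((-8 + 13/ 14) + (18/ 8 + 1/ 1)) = -896/107 = -8.37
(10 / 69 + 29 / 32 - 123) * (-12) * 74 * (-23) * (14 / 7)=-9962731/2 = -4981365.50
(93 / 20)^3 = 804357/8000 = 100.54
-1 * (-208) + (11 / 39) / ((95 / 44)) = 208.13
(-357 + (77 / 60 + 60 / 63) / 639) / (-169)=31936907/15118740 = 2.11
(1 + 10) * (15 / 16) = 165/16 = 10.31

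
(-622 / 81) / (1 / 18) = -1244/9 = -138.22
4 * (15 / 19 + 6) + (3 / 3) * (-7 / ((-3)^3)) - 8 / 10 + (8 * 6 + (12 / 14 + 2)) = 1391051/17955 = 77.47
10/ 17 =0.59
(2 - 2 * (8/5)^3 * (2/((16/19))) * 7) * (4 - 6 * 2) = 134192/125 = 1073.54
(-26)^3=-17576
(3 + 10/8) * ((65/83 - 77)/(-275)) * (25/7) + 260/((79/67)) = 224.71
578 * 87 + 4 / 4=50287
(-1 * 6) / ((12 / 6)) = -3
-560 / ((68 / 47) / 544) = -210560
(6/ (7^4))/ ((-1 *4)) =-3/4802 = 0.00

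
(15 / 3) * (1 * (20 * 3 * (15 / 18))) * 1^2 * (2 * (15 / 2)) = 3750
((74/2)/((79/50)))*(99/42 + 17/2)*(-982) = -138069200/553 = -249673.06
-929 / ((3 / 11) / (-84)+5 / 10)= -286132/153 = -1870.14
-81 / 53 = -1.53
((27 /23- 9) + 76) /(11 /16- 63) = -25088/22931 = -1.09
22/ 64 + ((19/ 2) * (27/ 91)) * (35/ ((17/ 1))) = 43471/7072 = 6.15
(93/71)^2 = 8649/5041 = 1.72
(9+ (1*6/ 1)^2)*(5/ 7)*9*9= 18225/7 = 2603.57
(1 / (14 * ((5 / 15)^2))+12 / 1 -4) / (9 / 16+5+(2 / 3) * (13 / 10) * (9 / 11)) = 53240/38633 = 1.38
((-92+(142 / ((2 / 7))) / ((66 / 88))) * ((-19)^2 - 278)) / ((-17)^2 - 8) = 142096/843 = 168.56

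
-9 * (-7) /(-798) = -3/38 = -0.08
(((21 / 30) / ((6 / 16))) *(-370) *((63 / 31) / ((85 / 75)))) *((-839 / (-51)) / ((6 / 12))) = -40748.49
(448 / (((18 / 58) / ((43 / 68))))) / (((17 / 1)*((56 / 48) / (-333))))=-4429344/289 = -15326.45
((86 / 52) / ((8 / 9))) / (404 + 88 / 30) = 5805/1269632 = 0.00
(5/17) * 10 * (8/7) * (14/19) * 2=1600/323 = 4.95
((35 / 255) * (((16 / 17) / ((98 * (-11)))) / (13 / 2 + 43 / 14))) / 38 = -4/12140601 = 0.00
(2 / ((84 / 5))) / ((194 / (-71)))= -355/8148 = -0.04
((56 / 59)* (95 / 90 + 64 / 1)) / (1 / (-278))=-9115064/531 = -17165.85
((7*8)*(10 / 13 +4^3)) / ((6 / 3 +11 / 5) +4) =235760/533 = 442.33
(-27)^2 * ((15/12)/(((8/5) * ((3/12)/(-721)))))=-13140225/8 = -1642528.12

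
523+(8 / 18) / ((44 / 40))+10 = 533.40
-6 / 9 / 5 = -0.13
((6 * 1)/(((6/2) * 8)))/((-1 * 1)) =-1/4 = -0.25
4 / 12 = 1/3 = 0.33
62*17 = 1054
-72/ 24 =-3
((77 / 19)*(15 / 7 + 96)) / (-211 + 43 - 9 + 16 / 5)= -2.29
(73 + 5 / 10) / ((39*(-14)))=-7/52 = -0.13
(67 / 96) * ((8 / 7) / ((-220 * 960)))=-67/17740800 = 0.00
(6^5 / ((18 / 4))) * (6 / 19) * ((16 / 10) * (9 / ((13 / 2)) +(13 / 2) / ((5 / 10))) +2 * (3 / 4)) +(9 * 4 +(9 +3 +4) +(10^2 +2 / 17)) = 284057646/20995 = 13529.78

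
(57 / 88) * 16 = 10.36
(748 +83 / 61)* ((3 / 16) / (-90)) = -1.56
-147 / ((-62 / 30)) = 71.13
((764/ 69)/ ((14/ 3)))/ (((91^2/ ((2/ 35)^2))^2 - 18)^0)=382/161 = 2.37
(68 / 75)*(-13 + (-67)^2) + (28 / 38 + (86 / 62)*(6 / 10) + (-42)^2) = 85755589/14725 = 5823.81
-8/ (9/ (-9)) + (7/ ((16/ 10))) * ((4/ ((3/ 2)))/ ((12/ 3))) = 131/12 = 10.92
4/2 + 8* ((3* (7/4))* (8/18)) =62/3 = 20.67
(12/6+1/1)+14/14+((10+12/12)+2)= 17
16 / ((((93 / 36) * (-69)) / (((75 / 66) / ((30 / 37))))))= -0.13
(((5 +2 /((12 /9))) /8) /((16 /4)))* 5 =65/64 = 1.02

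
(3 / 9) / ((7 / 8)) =8/21 = 0.38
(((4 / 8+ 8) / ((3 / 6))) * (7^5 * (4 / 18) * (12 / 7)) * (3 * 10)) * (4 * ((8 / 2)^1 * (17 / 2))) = 444088960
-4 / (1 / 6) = -24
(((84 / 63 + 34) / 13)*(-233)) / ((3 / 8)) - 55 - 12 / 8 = -408389/234 = -1745.25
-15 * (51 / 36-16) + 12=923/4 = 230.75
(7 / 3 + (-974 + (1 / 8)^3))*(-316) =117905683/384 = 307046.05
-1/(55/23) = -0.42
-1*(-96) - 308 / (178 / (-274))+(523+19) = 98978/89 = 1112.11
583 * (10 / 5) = 1166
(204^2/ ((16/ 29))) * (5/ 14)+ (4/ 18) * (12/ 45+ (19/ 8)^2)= 814672897/30240 = 26940.24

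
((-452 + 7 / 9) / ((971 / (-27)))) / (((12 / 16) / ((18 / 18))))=16244/971 = 16.73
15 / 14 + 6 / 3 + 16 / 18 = 499/126 = 3.96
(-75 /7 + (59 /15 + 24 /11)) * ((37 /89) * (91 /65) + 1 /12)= -428944/140175 = -3.06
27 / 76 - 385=-29233/76 = -384.64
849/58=14.64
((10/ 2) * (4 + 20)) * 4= 480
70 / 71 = 0.99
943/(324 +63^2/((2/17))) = 1886/68121 = 0.03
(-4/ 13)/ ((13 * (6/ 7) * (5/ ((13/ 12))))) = -7/1170 = -0.01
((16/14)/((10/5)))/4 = 1/7 = 0.14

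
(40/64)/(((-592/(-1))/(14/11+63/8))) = 4025/416768 = 0.01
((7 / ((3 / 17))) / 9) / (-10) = -119/270 = -0.44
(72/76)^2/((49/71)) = 23004/17689 = 1.30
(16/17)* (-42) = -672/17 = -39.53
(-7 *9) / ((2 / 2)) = -63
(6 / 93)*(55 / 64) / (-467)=-55/463264 = 0.00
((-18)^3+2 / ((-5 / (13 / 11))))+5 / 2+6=-640637/110 = -5823.97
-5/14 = -0.36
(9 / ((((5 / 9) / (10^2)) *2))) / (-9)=-90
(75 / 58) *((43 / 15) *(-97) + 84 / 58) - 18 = -631921/1682 = -375.70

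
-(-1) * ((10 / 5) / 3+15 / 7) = 59/21 = 2.81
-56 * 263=-14728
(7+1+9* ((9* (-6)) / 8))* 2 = -211/2 = -105.50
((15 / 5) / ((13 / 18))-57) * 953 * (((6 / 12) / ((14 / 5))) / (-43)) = 3273555/15652 = 209.15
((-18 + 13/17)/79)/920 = -293/1235560 = 0.00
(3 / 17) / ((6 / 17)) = 1/2 = 0.50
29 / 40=0.72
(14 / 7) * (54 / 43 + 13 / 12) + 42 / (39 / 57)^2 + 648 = 32369875/43602 = 742.39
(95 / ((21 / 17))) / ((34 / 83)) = 7885/42 = 187.74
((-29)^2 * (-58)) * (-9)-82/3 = 438974.67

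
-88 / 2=-44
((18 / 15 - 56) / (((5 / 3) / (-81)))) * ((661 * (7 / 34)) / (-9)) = -17115273/425 = -40271.23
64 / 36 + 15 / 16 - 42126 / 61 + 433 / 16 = -362786/549 = -660.81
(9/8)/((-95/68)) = -153/190 = -0.81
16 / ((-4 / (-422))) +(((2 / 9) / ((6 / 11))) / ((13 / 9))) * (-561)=19887/13 = 1529.77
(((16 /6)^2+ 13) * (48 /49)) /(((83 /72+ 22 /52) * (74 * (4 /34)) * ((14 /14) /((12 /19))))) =46081152/50809325 = 0.91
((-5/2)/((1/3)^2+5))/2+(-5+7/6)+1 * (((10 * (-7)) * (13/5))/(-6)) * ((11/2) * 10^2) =16679.26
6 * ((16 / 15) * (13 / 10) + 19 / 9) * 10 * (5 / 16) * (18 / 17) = 2361/34 = 69.44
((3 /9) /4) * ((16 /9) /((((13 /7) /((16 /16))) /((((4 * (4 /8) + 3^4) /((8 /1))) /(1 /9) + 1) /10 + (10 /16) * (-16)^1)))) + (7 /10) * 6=4.16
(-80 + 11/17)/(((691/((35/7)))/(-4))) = 2.30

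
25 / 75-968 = -2903/3 = -967.67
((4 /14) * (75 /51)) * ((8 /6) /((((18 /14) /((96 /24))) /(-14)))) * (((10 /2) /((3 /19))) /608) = -1750/1377 = -1.27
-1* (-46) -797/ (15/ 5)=-659/3 = -219.67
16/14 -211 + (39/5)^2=-26078/175 = -149.02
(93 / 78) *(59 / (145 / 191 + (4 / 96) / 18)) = 75457224/816803 = 92.38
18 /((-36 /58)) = -29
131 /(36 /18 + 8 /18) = 1179/22 = 53.59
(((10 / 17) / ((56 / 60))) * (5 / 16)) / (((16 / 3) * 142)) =1125/4325888 = 0.00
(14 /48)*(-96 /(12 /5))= -35/3 = -11.67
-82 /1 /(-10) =41/5 = 8.20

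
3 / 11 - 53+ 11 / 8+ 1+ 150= 8769/88 = 99.65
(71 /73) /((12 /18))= 213/146 = 1.46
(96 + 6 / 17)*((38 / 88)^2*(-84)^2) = 260771238/2057 = 126772.60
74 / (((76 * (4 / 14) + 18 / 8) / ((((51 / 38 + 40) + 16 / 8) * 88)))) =223776/19 = 11777.68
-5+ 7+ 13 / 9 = 3.44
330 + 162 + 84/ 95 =46824/95 = 492.88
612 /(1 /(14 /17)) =504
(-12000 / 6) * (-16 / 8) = 4000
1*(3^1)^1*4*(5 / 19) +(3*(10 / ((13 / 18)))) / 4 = 3345/247 = 13.54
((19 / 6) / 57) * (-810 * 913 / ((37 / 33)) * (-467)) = 633160935/37 = 17112457.70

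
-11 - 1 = -12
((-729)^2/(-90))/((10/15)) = -177147/20 = -8857.35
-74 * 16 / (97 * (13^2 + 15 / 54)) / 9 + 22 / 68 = 3170637/10049006 = 0.32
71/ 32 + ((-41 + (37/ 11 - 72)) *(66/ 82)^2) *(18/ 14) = -33550015/376544 = -89.10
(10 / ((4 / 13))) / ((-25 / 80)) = -104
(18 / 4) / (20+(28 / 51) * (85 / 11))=297/1600 = 0.19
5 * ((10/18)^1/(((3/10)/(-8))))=-74.07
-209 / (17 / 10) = -2090/17 = -122.94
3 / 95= 0.03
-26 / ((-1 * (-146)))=-13/73 = -0.18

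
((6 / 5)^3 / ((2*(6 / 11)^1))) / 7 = 198/875 = 0.23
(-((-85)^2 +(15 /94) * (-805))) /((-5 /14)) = 933905/47 = 19870.32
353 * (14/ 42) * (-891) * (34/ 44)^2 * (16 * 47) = -517838292/11 = -47076208.36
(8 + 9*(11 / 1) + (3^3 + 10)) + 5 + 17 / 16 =2401/16 = 150.06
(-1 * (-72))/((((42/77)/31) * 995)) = 4.11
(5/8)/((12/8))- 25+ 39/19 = -5137/228 = -22.53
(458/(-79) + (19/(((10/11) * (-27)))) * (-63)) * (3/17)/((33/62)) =3156947/221595 = 14.25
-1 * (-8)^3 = 512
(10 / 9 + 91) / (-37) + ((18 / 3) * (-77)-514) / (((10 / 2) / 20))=-1300861/333 = -3906.49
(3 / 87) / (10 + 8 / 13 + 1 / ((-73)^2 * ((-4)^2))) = 1108432/341226905 = 0.00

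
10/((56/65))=325/28 = 11.61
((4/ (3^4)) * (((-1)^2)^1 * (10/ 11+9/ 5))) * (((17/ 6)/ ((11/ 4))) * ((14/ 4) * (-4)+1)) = -263432/147015 = -1.79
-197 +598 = 401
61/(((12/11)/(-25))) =-16775/12 = -1397.92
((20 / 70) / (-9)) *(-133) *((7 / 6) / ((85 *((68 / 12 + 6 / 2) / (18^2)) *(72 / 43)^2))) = 245917/318240 = 0.77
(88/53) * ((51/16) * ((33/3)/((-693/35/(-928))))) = 433840/159 = 2728.55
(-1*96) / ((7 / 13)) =-1248/7 = -178.29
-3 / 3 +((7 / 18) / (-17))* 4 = -167/153 = -1.09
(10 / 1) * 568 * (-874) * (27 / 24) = -5584860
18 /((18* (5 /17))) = 17/5 = 3.40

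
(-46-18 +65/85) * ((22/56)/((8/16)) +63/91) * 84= -1735050/221 = -7850.90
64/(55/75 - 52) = -960/769 = -1.25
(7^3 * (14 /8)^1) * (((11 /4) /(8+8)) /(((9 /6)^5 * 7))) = 3773/1944 = 1.94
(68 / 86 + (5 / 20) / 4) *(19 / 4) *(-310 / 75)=-345743/20640 = -16.75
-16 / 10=-1.60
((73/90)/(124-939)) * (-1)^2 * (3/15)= -73/366750 = 0.00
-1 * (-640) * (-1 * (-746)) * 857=409166080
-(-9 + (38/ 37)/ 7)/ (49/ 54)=123822/12691 = 9.76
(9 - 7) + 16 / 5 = 26/5 = 5.20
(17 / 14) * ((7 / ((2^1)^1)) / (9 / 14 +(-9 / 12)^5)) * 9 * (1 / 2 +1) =2688/19 = 141.47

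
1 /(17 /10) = 10/17 = 0.59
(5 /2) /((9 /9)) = 5/2 = 2.50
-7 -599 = -606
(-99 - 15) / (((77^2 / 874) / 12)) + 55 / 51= -60651137/302379 = -200.58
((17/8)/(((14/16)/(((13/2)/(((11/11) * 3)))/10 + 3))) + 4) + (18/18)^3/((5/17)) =6389/420 = 15.21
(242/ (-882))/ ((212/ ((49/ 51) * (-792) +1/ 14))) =21911527/22251096 = 0.98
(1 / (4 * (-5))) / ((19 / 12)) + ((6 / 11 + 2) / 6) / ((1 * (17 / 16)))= 19597/53295 = 0.37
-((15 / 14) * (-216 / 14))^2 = -656100/2401 = -273.26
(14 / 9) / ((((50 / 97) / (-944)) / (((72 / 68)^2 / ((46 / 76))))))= -876855168/166175 = -5276.70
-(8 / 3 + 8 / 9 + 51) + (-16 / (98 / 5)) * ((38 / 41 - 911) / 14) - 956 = -121186645/126567 = -957.49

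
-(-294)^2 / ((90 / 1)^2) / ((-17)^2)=-0.04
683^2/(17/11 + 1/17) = 87233443/300 = 290778.14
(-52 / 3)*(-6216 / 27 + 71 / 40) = 1069133/270 = 3959.75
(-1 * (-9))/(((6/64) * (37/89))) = 230.92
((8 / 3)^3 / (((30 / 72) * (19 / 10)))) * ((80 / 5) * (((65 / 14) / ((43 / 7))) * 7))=14909440/7353 = 2027.67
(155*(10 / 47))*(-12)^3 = -2678400/47 = -56987.23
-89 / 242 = -0.37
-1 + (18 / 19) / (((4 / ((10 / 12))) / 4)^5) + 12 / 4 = 19541/8208 = 2.38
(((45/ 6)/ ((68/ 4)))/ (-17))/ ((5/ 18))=-27/289 = -0.09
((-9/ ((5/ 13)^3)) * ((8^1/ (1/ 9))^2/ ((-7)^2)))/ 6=-17083872/6125 = -2789.20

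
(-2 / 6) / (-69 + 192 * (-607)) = 1/349839 = 0.00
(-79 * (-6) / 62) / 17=237/527 = 0.45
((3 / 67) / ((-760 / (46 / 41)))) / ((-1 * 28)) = 69/29228080 = 0.00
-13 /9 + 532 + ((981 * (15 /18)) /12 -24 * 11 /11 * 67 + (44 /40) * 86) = -329299/360 = -914.72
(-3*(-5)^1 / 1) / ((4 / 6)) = 45/2 = 22.50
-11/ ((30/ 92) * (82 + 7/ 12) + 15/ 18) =-6072/15325 = -0.40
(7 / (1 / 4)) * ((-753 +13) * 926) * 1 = -19186720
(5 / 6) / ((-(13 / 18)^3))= -2.21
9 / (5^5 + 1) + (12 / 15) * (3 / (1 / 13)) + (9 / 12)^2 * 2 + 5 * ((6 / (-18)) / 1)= 1916939/62520 = 30.66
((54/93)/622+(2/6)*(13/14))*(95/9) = 11942545/3644298 = 3.28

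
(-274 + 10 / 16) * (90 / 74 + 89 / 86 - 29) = 186146505/25456 = 7312.48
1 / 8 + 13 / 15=119/120 = 0.99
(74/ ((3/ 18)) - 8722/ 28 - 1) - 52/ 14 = 1789/14 = 127.79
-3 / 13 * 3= -9/13 = -0.69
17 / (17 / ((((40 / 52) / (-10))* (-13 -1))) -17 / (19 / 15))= 266/37 = 7.19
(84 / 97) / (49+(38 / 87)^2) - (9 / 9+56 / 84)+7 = 579755788/108346575 = 5.35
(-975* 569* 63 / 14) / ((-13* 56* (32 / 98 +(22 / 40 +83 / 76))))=255409875/146624 = 1741.94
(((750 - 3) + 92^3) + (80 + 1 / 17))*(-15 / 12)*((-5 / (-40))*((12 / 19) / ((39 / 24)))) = -198776340/4199 = -47338.97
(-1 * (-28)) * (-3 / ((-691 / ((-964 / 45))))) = -26992/10365 = -2.60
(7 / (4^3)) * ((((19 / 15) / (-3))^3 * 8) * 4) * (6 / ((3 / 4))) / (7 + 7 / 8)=-219488/820125 = -0.27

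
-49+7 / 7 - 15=-63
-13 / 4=-3.25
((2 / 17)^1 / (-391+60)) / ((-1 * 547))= 2/3077969 = 0.00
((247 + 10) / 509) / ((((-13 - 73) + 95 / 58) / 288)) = -1430976/830179 = -1.72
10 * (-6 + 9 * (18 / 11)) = 960/11 = 87.27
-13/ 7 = -1.86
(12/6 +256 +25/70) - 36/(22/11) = 3365/14 = 240.36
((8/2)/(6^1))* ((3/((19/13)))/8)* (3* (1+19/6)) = 325/152 = 2.14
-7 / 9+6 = 47/9 = 5.22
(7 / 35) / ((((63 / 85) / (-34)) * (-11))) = 578/693 = 0.83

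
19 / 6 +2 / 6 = 7/2 = 3.50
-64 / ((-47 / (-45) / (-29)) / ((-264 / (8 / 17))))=-46854720/47 = -996908.94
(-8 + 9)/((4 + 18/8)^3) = 64/15625 = 0.00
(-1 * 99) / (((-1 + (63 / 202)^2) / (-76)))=-8334.72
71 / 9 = 7.89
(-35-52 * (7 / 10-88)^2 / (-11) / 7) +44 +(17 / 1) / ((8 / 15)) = 5187.72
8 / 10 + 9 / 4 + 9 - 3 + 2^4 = 501/20 = 25.05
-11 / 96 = -0.11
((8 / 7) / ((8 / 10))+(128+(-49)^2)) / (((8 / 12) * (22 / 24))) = 318834/77 = 4140.70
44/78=22/39 = 0.56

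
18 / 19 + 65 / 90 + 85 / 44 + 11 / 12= 16997/3762 = 4.52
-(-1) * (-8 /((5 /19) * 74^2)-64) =-438118/6845 = -64.01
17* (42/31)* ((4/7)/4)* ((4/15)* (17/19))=2312/2945 = 0.79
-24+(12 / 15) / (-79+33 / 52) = -489208/20375 = -24.01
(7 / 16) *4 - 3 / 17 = 107/68 = 1.57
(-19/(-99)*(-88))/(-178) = 76/801 = 0.09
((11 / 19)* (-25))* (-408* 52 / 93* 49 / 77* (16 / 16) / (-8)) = -154700/589 = -262.65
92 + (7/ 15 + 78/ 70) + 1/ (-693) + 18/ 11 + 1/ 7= 30038/315 = 95.36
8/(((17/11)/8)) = 704/17 = 41.41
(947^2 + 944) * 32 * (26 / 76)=186732624/19 = 9828032.84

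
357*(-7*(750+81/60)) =-37552473/20 = -1877623.65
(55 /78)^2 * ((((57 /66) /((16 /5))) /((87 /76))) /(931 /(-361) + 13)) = 857375/76220352 = 0.01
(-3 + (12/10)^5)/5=-1599/15625 = -0.10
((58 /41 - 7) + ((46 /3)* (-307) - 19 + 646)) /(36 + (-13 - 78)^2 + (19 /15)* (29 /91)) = -28583555/58185437 = -0.49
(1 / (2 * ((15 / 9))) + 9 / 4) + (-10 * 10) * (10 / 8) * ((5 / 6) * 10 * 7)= -7289.12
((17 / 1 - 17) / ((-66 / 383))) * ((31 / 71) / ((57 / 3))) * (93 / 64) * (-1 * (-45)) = 0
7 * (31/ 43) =217/43 = 5.05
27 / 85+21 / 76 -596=-3846323/6460 = -595.41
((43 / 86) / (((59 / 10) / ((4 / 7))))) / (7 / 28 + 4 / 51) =0.15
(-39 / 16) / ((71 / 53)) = -2067/1136 = -1.82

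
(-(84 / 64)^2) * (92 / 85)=-10143/5440 = -1.86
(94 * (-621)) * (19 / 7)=-1109106/7 = -158443.71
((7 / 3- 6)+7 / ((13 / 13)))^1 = 10/3 = 3.33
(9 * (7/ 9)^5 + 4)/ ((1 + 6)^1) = 43051/45927 = 0.94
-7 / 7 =-1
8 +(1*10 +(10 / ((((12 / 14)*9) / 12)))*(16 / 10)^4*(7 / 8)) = 120602/1125 = 107.20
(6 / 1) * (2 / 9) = 4/3 = 1.33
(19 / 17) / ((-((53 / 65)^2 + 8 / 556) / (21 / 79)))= -78107575/178574681 = -0.44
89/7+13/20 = 13.36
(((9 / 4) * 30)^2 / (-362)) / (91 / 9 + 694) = -164025/9175976 = -0.02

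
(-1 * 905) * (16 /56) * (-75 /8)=67875/28 = 2424.11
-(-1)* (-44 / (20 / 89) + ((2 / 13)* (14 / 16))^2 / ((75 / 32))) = -2481667/12675 = -195.79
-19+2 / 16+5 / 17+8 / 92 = -57849/3128 = -18.49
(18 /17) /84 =3/238 = 0.01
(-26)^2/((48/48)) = 676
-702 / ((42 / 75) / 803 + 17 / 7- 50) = 98648550/6684877 = 14.76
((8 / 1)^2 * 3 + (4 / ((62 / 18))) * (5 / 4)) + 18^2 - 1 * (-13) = 16444/31 = 530.45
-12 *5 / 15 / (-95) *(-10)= -8/19 = -0.42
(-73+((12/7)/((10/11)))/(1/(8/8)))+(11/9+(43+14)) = -4061/315 = -12.89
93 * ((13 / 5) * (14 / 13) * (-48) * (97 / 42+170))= -10768656/5 = -2153731.20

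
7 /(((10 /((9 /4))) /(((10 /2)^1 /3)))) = 21/8 = 2.62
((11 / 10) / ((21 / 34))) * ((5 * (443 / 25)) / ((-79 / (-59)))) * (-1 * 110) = -107527618/8295 = -12962.94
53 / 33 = 1.61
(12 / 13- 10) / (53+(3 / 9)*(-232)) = 354/949 = 0.37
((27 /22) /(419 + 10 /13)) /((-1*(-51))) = 39/680306 = 0.00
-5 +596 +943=1534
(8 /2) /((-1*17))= -4/17 = -0.24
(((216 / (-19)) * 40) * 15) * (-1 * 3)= 20463.16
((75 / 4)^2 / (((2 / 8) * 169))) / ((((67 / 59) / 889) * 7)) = 42148125/45292 = 930.59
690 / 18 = 38.33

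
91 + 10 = 101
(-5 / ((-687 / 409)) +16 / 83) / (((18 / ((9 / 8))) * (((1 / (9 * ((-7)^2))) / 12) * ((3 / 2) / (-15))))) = -398503035/38014 = -10483.06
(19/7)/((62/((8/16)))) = 19/868 = 0.02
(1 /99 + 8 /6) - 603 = -59564/99 = -601.66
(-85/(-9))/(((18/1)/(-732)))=-10370/27 = -384.07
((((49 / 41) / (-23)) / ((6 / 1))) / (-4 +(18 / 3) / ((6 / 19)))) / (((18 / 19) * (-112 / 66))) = 1463/4073760 = 0.00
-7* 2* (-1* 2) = 28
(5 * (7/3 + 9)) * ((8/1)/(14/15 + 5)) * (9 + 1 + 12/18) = 217600/267 = 814.98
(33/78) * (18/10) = 99/130 = 0.76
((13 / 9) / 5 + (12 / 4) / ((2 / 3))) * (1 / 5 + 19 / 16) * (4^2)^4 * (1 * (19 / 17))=620529664/1275 = 486689.93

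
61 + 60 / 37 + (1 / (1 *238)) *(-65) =549041/8806 = 62.35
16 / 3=5.33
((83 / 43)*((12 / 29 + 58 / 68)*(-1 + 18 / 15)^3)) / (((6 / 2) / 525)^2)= 25398415/42398 = 599.05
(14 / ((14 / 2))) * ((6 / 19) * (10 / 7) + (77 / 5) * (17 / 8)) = 176497/2660 = 66.35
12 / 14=6/7 = 0.86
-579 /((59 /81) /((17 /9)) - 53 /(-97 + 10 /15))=-1505979/2434 = -618.73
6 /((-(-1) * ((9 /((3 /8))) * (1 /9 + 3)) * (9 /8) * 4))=1/56 = 0.02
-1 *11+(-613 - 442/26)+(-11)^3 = -1972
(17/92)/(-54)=-17/4968 = 0.00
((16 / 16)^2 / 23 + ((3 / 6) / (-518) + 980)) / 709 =1.38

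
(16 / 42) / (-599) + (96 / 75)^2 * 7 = 11.47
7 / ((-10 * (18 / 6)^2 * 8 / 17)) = -119/720 = -0.17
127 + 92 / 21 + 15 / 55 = 131.65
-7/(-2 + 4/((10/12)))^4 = -625/5488 = -0.11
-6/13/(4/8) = -12/13 = -0.92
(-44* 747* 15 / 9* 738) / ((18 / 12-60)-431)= 7350480/89 = 82589.66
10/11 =0.91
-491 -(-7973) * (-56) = -446979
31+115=146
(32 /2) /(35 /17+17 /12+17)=3264/4177 = 0.78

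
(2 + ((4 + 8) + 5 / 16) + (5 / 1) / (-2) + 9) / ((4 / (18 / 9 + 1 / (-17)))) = 10989/1088 = 10.10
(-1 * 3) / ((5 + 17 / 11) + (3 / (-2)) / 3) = -66/133 = -0.50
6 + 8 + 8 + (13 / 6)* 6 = 35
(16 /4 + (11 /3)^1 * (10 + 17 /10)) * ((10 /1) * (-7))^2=229810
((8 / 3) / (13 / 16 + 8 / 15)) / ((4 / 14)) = 6.93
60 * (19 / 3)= 380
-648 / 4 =-162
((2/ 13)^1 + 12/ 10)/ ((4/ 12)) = 264/65 = 4.06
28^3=21952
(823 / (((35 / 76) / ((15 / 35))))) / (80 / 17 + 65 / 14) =6379896/77875 = 81.92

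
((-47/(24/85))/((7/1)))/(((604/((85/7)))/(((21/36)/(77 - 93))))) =0.02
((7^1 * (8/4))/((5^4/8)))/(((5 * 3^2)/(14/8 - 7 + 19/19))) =-476/28125 = -0.02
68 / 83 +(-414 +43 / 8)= -270783/664 = -407.81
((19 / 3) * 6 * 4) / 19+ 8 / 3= 32/3 = 10.67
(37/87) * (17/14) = 629/1218 = 0.52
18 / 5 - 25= -107/5 = -21.40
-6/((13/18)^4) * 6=-3779136/28561 = -132.32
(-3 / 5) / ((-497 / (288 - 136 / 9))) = 2456/7455 = 0.33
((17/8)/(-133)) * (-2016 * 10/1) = 6120/19 = 322.11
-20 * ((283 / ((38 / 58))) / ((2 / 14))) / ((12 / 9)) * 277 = -238700595/19 = -12563189.21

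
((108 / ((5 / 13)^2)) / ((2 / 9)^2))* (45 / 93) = 1108809/155 = 7153.61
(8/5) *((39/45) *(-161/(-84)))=2.66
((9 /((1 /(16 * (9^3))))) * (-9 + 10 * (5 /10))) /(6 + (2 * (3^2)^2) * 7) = -34992/95 = -368.34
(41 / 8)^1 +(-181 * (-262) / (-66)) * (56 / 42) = -754693/792 = -952.90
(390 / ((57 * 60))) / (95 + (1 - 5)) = 1/798 = 0.00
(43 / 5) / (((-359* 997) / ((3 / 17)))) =-129/30423455 = 0.00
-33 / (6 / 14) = -77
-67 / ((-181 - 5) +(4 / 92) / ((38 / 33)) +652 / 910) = 26643890/73666681 = 0.36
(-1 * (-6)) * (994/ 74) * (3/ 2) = 4473/37 = 120.89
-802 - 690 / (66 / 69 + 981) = -3625808/4517 = -802.70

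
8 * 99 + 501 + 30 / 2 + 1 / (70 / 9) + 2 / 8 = 183173/140 = 1308.38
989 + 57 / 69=22766/23 = 989.83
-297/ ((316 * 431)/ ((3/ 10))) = -891/1361960 = 0.00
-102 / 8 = -51/4 = -12.75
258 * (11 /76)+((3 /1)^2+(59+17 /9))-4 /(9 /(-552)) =120577/342 = 352.56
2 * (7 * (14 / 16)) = 49/4 = 12.25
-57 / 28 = -2.04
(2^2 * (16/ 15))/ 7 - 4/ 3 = -76/105 = -0.72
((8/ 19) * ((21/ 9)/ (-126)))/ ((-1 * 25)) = 4/12825 = 0.00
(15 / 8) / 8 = 15/64 = 0.23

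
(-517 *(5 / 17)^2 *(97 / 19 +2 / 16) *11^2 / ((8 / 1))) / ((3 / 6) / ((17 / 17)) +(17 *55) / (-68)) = 23458875/87856 = 267.02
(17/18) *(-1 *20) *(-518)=88060/9 = 9784.44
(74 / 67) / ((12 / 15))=185/134 = 1.38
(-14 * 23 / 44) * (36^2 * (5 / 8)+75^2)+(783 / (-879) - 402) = -27832299/586 = -47495.39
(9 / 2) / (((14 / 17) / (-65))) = -9945/28 = -355.18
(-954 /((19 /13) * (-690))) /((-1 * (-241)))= 2067/526585 = 0.00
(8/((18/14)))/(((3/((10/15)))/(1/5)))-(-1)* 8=3352/405 = 8.28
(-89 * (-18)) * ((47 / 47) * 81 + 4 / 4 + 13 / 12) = 266199/2 = 133099.50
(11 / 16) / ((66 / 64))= 2/3 = 0.67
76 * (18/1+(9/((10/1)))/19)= 6858/5 = 1371.60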